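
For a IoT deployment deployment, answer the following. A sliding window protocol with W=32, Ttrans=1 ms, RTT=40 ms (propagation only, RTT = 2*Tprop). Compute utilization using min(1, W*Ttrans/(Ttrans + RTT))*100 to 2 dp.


Given: W = 32, Ttrans = 1 ms, RTT = 40 ms (= 2 * Tprop, Tprop = 20 ms)
Cycle time = Ttrans + RTT = 1 + 40 = 41 ms (first packet sent until its ACK returns)
W * Ttrans = 32 * 1 = 32 ms of sending per cycle
W * Ttrans / (Ttrans + RTT) = 32 / 41 = 0.780488
U = min(1, 0.780488) = 0.780488
U% = 78.05%

78.05


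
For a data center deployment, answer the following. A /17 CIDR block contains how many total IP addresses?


Given: CIDR prefix /17
Host bits = 32 - 17 = 15
Total addresses = 2^15 = 32768

32768


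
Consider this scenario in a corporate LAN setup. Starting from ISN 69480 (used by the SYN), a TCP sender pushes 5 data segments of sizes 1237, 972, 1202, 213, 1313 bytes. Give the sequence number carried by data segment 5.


The SYN occupies sequence number ISN = 69480, so the first data byte is ISN + 1 = 69481.
SEQ of data segment i = (ISN + 1) + sum of payload sizes of segments 1..i-1.
Segment 1: SEQ = 69481, payload = 1237 bytes
Segment 2: SEQ = 70718, payload = 972 bytes
Segment 3: SEQ = 71690, payload = 1202 bytes
Segment 4: SEQ = 72892, payload = 213 bytes
Segment 5: SEQ = 73105, payload = 1313 bytes
SEQ of segment 5 = 69481 + 1237 + 972 + 1202 + 213 = 73105

73105


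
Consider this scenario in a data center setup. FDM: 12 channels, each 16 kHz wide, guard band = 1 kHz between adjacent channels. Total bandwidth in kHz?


Given: 12 channels, 16 kHz each, guard = 1 kHz
Channel bandwidth = 12 * 16 = 192 kHz
Guard bands = 11 gaps * 1 kHz = 11 kHz
Total = 192 + 11 = 203 kHz

203


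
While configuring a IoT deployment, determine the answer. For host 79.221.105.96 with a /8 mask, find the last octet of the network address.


Given: IP = 79.221.105.96, prefix = /8
Subnet mask = 255.0.0.0
Last octet of IP: 96
Last octet of mask: 0
Network last octet = 96 AND 0 = 0

0


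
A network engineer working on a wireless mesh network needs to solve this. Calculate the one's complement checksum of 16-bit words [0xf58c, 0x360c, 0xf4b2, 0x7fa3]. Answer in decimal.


Given words: [0xf58c, 0x360c, 0xf4b2, 0x7fa3]
Step 1: Sum all words
Raw sum = 62860 + 13836 + 62642 + 32675 = 172013
Step 2: Fold carry: (40941 + 2) = 40943
One's complement = ~40943 & 0xFFFF = 24592

24592


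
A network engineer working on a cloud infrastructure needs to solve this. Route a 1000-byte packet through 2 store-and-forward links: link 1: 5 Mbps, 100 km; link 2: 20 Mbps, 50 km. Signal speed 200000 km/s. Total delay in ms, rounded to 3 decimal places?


Packet = 1000 bytes = 8000 bits. Store-and-forward: sum (t_trans + t_prop) per link.
Link 1: t_trans = 8000/(5*10^6) s = 1.6000 ms; t_prop = 100/200000 s = 0.5000 ms; subtotal = 2.1000 ms
Link 2: t_trans = 8000/(20*10^6) s = 0.4000 ms; t_prop = 50/200000 s = 0.2500 ms; subtotal = 0.6500 ms
End-to-end = 2.1000 + 0.6500 = 2.7500 ms -> 2.750 ms (3 dp)

2.750


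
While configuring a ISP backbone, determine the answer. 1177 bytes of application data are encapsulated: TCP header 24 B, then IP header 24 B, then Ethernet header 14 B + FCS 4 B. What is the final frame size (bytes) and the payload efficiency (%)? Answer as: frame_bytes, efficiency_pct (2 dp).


TCP segment = 1177 + 24 = 1201 B
IP packet = 1201 + 24 = 1225 B
Ethernet frame = 1225 + 14 + 4 = 1243 B
Efficiency = app / frame = 1177 / 1243 = 0.946903 = 94.6903% -> 94.69% (2 dp)

1243, 94.69


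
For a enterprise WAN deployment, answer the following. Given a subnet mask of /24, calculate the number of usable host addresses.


Given: subnet mask /24
Host bits = 32 - 24 = 8
Total addresses = 2^8 = 256
Usable hosts = 256 - 2 (network + broadcast) = 254

254


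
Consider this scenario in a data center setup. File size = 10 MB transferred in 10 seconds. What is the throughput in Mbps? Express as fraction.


Given: file = 10 MB, time = 10 s
File in Mb = 10 * 8 = 80 Mb
Throughput = 80 / 10 Mbps
Throughput = 8 Mbps

8


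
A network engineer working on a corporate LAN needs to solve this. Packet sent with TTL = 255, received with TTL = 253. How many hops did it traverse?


Given: initial TTL = 255, received TTL = 253
Hops = initial TTL - received TTL
Hops = 255 - 253 = 2

2


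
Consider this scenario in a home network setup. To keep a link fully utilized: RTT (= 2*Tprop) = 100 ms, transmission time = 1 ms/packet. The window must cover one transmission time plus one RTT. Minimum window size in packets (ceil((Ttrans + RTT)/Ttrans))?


Given: Ttrans = 1 ms, RTT = 100 ms (= 2 * Tprop, Tprop = 50 ms)
Time until first ACK returns = Ttrans + RTT = 1 + 100 = 101 ms
Need W * Ttrans >= Ttrans + RTT  ->  W >= (Ttrans + RTT) / Ttrans
(Ttrans + RTT) / Ttrans = 101 / 1 = 101
W_min = ceil(101) = 101

101


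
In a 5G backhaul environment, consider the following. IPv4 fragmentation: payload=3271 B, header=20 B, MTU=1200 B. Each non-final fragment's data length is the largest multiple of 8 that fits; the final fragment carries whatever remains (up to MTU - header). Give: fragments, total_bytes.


Max data per non-final fragment = floor((MTU - header)/8)*8 = floor((1200 - 20)/8)*8 = floor(1180/8)*8 = 1176 B
Final fragment needs no 8-byte alignment: it can carry up to MTU - header = 1180 B
Non-final fragments needed = ceil((payload - 1180) / 1176) = ceil(2091/1176) = ceil(1.7781) = 2
Number of fragments = 2 + 1 = 3
Fragment sizes (data): 2 * 1176 B + 919 B (last, 919 <= 1180 OK)
Total bytes sent = payload + n_frags * header = 3271 + 3*20 = 3271 + 60 = 3331 B

3, 3331


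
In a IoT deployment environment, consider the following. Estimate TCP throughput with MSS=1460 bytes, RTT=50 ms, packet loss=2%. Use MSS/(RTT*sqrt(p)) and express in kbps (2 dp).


Given: MSS = 1460 bytes, RTT = 50 ms, loss = 2%
RTT in seconds = 50 / 1000 = 0.05
Loss rate = 2% = 0.02
sqrt(loss) = sqrt(0.02) = 0.141421356237
Throughput (bytes/s) = 1460 / (0.05 * 0.141421356237) = 206475.1801
Throughput (kbps) = 206475.1801 * 8 / 1000 = 1651.801441 -> 1651.80 kbps (2 dp)

1651.80


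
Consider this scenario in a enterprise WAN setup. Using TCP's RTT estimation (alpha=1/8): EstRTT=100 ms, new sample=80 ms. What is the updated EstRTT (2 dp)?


Given: EstRTT = 100 ms, SampleRTT = 80 ms, alpha = 1/8
New EstRTT = (1 - alpha) * EstRTT + alpha * SampleRTT
(7/8) * 100 = 87.5
(1/8) * 80 = 10
New EstRTT = 87.5 + 10 = 97.5 ms -> 97.50 ms (2 dp)

97.50


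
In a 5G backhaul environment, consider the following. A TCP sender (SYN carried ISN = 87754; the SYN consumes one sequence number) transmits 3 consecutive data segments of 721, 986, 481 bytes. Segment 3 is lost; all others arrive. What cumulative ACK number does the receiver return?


SYN uses sequence number 87754; first data byte = ISN + 1 = 87755.
Segment 1: SEQ = 87755, len = 721 B, covers [87755, 88475]
Segment 2: SEQ = 88476, len = 986 B, covers [88476, 89461]
Segment 3: SEQ = 89462, len = 481 B, covers [89462, 89942] [LOST]
In-order data received: bytes [87755, 89461] (segments 1..2).
Segment 3 missing -> gap begins at byte 89462.
Cumulative ACK = next expected in-order byte = 87755 + 721 + 986 = 89462

89462


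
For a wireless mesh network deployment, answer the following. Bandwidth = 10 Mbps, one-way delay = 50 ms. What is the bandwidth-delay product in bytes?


Given: bandwidth = 10 Mbps, delay = 50 ms
BDP in bits = 10 * 10^6 * 50 / 1000
BDP in bits = 500000
BDP in bytes = 500000 / 8 = 62500

62500


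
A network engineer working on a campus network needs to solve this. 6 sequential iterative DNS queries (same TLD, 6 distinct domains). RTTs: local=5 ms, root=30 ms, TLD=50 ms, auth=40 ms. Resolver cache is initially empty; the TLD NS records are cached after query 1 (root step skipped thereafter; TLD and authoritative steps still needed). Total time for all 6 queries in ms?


Lookup 1 (cold cache): local + root + TLD + auth = 5 + 30 + 50 + 40 = 125 ms
Lookups 2..6 (TLD NS cached -> skip root; new domain -> still ask TLD and auth): local + TLD + auth = 5 + 50 + 40 = 95 ms each
Remaining 5 lookups: 5 * 95 = 475 ms
Total = 125 + 475 = 600 ms

600


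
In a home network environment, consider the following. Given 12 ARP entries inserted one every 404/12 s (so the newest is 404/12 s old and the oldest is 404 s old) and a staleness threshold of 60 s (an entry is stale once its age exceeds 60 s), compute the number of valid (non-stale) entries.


Ages are k * 404/12 s for k = 1..12 (spacing = 33.6667 s).
Entry k is valid iff k * 404/12 <= 60 iff k <= 12 * 60 / 404 = 1.7822
n_valid = floor(1.7822) = 1
(n_stale = 12 - 1 = 11)

1


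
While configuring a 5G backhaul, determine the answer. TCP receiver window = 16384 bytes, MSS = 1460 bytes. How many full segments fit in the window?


Given: RWND = 16384 bytes, MSS = 1460 bytes
Full segments = floor(RWND / MSS)
Full segments = floor(16384 / 1460)
Full segments = floor(11.2219) = 11

11


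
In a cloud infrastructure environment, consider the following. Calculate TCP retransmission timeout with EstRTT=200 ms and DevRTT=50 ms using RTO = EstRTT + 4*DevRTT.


Given: EstRTT = 200 ms, DevRTT = 50 ms
Timeout = EstRTT + 4 * DevRTT
4 * DevRTT = 4 * 50 = 200
Timeout = 200 + 200 = 400 ms

400


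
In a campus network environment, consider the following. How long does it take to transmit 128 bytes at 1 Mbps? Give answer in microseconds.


Given: packet = 128 bytes, bandwidth = 1 Mbps
Packet in bits = 128 * 8 = 1024 bits
Bandwidth = 1 * 10^6 = 1000000 bps
Time = 1024 / 1000000 seconds
Time in us = 1024 * 10^6 / 1000000 = 1024

1024


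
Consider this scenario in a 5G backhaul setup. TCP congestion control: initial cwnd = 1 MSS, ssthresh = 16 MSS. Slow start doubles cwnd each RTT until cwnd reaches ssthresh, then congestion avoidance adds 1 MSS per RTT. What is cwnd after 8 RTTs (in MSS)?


RTT 0: cwnd = 1 MSS (initial)
RTT 1: cwnd = 2 MSS (slow start, doubled)
RTT 2: cwnd = 4 MSS (slow start, doubled)
RTT 3: cwnd = 8 MSS (slow start, doubled)
RTT 4: cwnd = 16 MSS (slow start, doubled)
RTT 5: cwnd = 17 MSS (congestion avoidance, +1)
RTT 6: cwnd = 18 MSS (congestion avoidance, +1)
RTT 7: cwnd = 19 MSS (congestion avoidance, +1)
RTT 8: cwnd = 20 MSS (congestion avoidance, +1)

20


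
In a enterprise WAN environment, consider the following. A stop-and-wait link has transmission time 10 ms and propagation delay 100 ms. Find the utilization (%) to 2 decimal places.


Given: Ttrans = 10 ms, Tprop = 100 ms
RTT = 2 * Tprop = 2 * 100 = 200 ms
U = Ttrans / (Ttrans + RTT)
U = 10 / (10 + 200)
U = 10 / 210 = 0.047619
U% = 4.76%

4.76


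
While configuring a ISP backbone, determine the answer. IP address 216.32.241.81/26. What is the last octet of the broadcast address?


Given: IP = 216.32.241.81, prefix = /26
Host bits = 32 - 26 = 6
Network last octet = 81 AND mask = 64
Host part size = 2^6 - 1 = 63
Broadcast last octet = 64 OR 63 = 127

127


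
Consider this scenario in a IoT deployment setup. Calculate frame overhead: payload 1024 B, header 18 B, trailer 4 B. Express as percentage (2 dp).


Given: payload = 1024 B, header = 18 B, trailer = 4 B
Overhead bytes = header + trailer = 18 + 4 = 22
Total frame = payload + overhead = 1024 + 22 = 1046
Overhead % = 22 / 1046 * 100 = 2.1033% -> 2.10% (2 dp)

2.10


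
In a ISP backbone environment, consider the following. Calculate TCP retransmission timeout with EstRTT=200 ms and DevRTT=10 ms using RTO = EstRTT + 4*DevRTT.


Given: EstRTT = 200 ms, DevRTT = 10 ms
Timeout = EstRTT + 4 * DevRTT
4 * DevRTT = 4 * 10 = 40
Timeout = 200 + 40 = 240 ms

240


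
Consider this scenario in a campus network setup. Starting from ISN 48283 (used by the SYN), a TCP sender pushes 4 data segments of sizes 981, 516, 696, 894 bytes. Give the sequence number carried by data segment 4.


The SYN occupies sequence number ISN = 48283, so the first data byte is ISN + 1 = 48284.
SEQ of data segment i = (ISN + 1) + sum of payload sizes of segments 1..i-1.
Segment 1: SEQ = 48284, payload = 981 bytes
Segment 2: SEQ = 49265, payload = 516 bytes
Segment 3: SEQ = 49781, payload = 696 bytes
Segment 4: SEQ = 50477, payload = 894 bytes
SEQ of segment 4 = 48284 + 981 + 516 + 696 = 50477

50477


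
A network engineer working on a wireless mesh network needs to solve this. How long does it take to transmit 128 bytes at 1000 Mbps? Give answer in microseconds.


Given: packet = 128 bytes, bandwidth = 1000 Mbps
Packet in bits = 128 * 8 = 1024 bits
Bandwidth = 1000 * 10^6 = 1000000000 bps
Time = 1024 / 1000000000 seconds
Time in us = 1024 * 10^6 / 1000000000 = 1.024

1.024


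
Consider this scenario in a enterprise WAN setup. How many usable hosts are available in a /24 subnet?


Given: subnet mask /24
Host bits = 32 - 24 = 8
Total addresses = 2^8 = 256
Usable hosts = 256 - 2 (network + broadcast) = 254

254


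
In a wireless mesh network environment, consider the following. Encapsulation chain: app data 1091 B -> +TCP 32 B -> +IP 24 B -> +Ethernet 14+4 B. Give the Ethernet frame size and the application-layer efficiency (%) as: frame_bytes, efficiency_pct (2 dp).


TCP segment = 1091 + 32 = 1123 B
IP packet = 1123 + 24 = 1147 B
Ethernet frame = 1147 + 14 + 4 = 1165 B
Efficiency = app / frame = 1091 / 1165 = 0.936481 = 93.6481% -> 93.65% (2 dp)

1165, 93.65


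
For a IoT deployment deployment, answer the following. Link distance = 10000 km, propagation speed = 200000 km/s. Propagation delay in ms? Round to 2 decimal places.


Given: distance = 10000 km, speed = 200000 km/s
Delay = distance / speed = 10000 / 200000 seconds
Delay in ms = 10000 * 1000 / 200000
Delay = 50.0000 ms
Rounded to 2 dp = 50.00 ms

50.00


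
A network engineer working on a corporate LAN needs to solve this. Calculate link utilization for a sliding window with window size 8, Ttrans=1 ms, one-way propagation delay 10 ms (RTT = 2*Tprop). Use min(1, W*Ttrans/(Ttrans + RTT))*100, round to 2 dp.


Given: W = 8, Ttrans = 1 ms, RTT = 20 ms (= 2 * Tprop, Tprop = 10 ms)
Cycle time = Ttrans + RTT = 1 + 20 = 21 ms (first packet sent until its ACK returns)
W * Ttrans = 8 * 1 = 8 ms of sending per cycle
W * Ttrans / (Ttrans + RTT) = 8 / 21 = 0.380952
U = min(1, 0.380952) = 0.380952
U% = 38.10%

38.10


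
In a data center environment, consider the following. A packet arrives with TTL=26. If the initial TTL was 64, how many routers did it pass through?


Given: initial TTL = 64, received TTL = 26
Hops = initial TTL - received TTL
Hops = 64 - 26 = 38

38


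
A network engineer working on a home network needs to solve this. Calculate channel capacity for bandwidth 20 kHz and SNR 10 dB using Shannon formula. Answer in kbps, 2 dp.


Given: B = 20 kHz, SNR = 10 dB
SNR linear = 10^(10/10) = 10
1 + SNR = 11
log2(11) = 3.4594316186
C = 20 * 1000 * 3.4594316186 = 69188.6324 bps
C = 69.188632 kbps -> 69.19 kbps (2 dp)

69.19


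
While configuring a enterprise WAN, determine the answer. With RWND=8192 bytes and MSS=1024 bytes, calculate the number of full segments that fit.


Given: RWND = 8192 bytes, MSS = 1024 bytes
Full segments = floor(RWND / MSS)
Full segments = floor(8192 / 1024)
Full segments = floor(8.0) = 8

8


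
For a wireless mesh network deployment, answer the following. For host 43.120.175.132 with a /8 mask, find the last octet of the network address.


Given: IP = 43.120.175.132, prefix = /8
Subnet mask = 255.0.0.0
Last octet of IP: 132
Last octet of mask: 0
Network last octet = 132 AND 0 = 0

0


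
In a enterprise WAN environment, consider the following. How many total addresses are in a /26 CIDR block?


Given: CIDR prefix /26
Host bits = 32 - 26 = 6
Total addresses = 2^6 = 64

64


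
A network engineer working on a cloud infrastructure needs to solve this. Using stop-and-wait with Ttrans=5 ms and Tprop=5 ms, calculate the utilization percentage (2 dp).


Given: Ttrans = 5 ms, Tprop = 5 ms
RTT = 2 * Tprop = 2 * 5 = 10 ms
U = Ttrans / (Ttrans + RTT)
U = 5 / (5 + 10)
U = 5 / 15 = 0.333333
U% = 33.33%

33.33


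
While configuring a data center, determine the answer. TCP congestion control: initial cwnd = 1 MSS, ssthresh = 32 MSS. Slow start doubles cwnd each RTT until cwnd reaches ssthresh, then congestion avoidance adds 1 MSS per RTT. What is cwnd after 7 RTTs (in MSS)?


RTT 0: cwnd = 1 MSS (initial)
RTT 1: cwnd = 2 MSS (slow start, doubled)
RTT 2: cwnd = 4 MSS (slow start, doubled)
RTT 3: cwnd = 8 MSS (slow start, doubled)
RTT 4: cwnd = 16 MSS (slow start, doubled)
RTT 5: cwnd = 32 MSS (slow start, doubled)
RTT 6: cwnd = 33 MSS (congestion avoidance, +1)
RTT 7: cwnd = 34 MSS (congestion avoidance, +1)

34


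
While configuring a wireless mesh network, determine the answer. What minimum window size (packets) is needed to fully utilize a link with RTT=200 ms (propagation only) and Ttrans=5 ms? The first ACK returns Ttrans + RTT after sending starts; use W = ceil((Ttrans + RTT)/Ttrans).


Given: Ttrans = 5 ms, RTT = 200 ms (= 2 * Tprop, Tprop = 100 ms)
Time until first ACK returns = Ttrans + RTT = 5 + 200 = 205 ms
Need W * Ttrans >= Ttrans + RTT  ->  W >= (Ttrans + RTT) / Ttrans
(Ttrans + RTT) / Ttrans = 205 / 5 = 41
W_min = ceil(41) = 41

41


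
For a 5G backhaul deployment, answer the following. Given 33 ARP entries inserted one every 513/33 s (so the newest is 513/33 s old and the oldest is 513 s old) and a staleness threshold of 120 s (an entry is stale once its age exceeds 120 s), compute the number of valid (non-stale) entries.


Ages are k * 513/33 s for k = 1..33 (spacing = 15.5455 s).
Entry k is valid iff k * 513/33 <= 120 iff k <= 33 * 120 / 513 = 7.7193
n_valid = floor(7.7193) = 7
(n_stale = 33 - 7 = 26)

7


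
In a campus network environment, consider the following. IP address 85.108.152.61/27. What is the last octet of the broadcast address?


Given: IP = 85.108.152.61, prefix = /27
Host bits = 32 - 27 = 5
Network last octet = 61 AND mask = 32
Host part size = 2^5 - 1 = 31
Broadcast last octet = 32 OR 31 = 63

63


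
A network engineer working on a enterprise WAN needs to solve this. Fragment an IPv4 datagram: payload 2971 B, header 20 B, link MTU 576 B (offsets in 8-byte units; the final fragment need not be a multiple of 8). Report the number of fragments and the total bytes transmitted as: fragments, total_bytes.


Max data per non-final fragment = floor((MTU - header)/8)*8 = floor((576 - 20)/8)*8 = floor(556/8)*8 = 552 B
Final fragment needs no 8-byte alignment: it can carry up to MTU - header = 556 B
Non-final fragments needed = ceil((payload - 556) / 552) = ceil(2415/552) = ceil(4.3750) = 5
Number of fragments = 5 + 1 = 6
Fragment sizes (data): 5 * 552 B + 211 B (last, 211 <= 556 OK)
Total bytes sent = payload + n_frags * header = 2971 + 6*20 = 2971 + 120 = 3091 B

6, 3091


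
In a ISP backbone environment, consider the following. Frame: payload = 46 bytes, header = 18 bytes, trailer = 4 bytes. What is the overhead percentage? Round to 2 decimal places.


Given: payload = 46 B, header = 18 B, trailer = 4 B
Overhead bytes = header + trailer = 18 + 4 = 22
Total frame = payload + overhead = 46 + 22 = 68
Overhead % = 22 / 68 * 100 = 32.3529% -> 32.35% (2 dp)

32.35


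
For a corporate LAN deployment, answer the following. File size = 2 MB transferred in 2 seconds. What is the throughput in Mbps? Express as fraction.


Given: file = 2 MB, time = 2 s
File in Mb = 2 * 8 = 16 Mb
Throughput = 16 / 2 Mbps
Throughput = 8 Mbps

8


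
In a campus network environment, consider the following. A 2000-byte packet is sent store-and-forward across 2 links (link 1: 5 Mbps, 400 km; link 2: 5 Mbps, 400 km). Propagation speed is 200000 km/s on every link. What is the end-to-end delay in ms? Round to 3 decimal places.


Packet = 2000 bytes = 16000 bits. Store-and-forward: sum (t_trans + t_prop) per link.
Link 1: t_trans = 16000/(5*10^6) s = 3.2000 ms; t_prop = 400/200000 s = 2.0000 ms; subtotal = 5.2000 ms
Link 2: t_trans = 16000/(5*10^6) s = 3.2000 ms; t_prop = 400/200000 s = 2.0000 ms; subtotal = 5.2000 ms
End-to-end = 5.2000 + 5.2000 = 10.4000 ms -> 10.400 ms (3 dp)

10.400


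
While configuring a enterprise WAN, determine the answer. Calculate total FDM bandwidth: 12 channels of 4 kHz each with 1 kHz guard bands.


Given: 12 channels, 4 kHz each, guard = 1 kHz
Channel bandwidth = 12 * 4 = 48 kHz
Guard bands = 11 gaps * 1 kHz = 11 kHz
Total = 48 + 11 = 59 kHz

59


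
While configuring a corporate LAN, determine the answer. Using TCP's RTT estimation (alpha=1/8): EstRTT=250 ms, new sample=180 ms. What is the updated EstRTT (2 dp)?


Given: EstRTT = 250 ms, SampleRTT = 180 ms, alpha = 1/8
New EstRTT = (1 - alpha) * EstRTT + alpha * SampleRTT
(7/8) * 250 = 218.75
(1/8) * 180 = 22.5
New EstRTT = 218.75 + 22.5 = 241.25 ms -> 241.25 ms (2 dp)

241.25


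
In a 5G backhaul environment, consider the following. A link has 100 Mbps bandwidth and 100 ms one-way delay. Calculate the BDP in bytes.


Given: bandwidth = 100 Mbps, delay = 100 ms
BDP in bits = 100 * 10^6 * 100 / 1000
BDP in bits = 10000000
BDP in bytes = 10000000 / 8 = 1250000

1250000


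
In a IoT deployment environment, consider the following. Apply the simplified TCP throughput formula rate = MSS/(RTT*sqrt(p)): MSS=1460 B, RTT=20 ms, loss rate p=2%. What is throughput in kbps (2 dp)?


Given: MSS = 1460 bytes, RTT = 20 ms, loss = 2%
RTT in seconds = 20 / 1000 = 0.02
Loss rate = 2% = 0.02
sqrt(loss) = sqrt(0.02) = 0.141421356237
Throughput (bytes/s) = 1460 / (0.02 * 0.141421356237) = 516187.9503
Throughput (kbps) = 516187.9503 * 8 / 1000 = 4129.503602 -> 4129.50 kbps (2 dp)

4129.50


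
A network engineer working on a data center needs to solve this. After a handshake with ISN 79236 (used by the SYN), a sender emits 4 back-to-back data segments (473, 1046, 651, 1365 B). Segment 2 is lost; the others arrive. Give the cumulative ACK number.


SYN uses sequence number 79236; first data byte = ISN + 1 = 79237.
Segment 1: SEQ = 79237, len = 473 B, covers [79237, 79709]
Segment 2: SEQ = 79710, len = 1046 B, covers [79710, 80755] [LOST]
Segment 3: SEQ = 80756, len = 651 B, covers [80756, 81406]
Segment 4: SEQ = 81407, len = 1365 B, covers [81407, 82771]
In-order data received: bytes [79237, 79709] (segments 1..1).
Segment 2 missing -> gap begins at byte 79710; later segments buffered out of order.
Cumulative ACK = next expected in-order byte = 79237 + 473 = 79710

79710


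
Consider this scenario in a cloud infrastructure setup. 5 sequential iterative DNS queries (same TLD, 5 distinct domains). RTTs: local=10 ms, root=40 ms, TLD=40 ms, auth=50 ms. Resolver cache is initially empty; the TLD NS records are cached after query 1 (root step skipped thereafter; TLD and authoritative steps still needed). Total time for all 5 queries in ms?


Lookup 1 (cold cache): local + root + TLD + auth = 10 + 40 + 40 + 50 = 140 ms
Lookups 2..5 (TLD NS cached -> skip root; new domain -> still ask TLD and auth): local + TLD + auth = 10 + 40 + 50 = 100 ms each
Remaining 4 lookups: 4 * 100 = 400 ms
Total = 140 + 400 = 540 ms

540


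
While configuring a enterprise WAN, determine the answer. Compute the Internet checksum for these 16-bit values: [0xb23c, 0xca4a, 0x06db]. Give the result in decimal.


Given words: [0xb23c, 0xca4a, 0x06db]
Step 1: Sum all words
Raw sum = 45628 + 51786 + 1755 = 99169
Step 2: Fold carry: (33633 + 1) = 33634
One's complement = ~33634 & 0xFFFF = 31901

31901


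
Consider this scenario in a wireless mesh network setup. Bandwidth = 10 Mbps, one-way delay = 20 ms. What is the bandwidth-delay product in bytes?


Given: bandwidth = 10 Mbps, delay = 20 ms
BDP in bits = 10 * 10^6 * 20 / 1000
BDP in bits = 200000
BDP in bytes = 200000 / 8 = 25000

25000


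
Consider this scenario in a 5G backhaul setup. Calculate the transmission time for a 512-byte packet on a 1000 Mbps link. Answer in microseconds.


Given: packet = 512 bytes, bandwidth = 1000 Mbps
Packet in bits = 512 * 8 = 4096 bits
Bandwidth = 1000 * 10^6 = 1000000000 bps
Time = 4096 / 1000000000 seconds
Time in us = 4096 * 10^6 / 1000000000 = 4.096

4.096


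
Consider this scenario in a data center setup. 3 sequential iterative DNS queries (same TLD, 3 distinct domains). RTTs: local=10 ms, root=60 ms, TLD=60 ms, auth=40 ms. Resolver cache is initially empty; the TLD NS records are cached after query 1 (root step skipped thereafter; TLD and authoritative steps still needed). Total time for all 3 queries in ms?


Lookup 1 (cold cache): local + root + TLD + auth = 10 + 60 + 60 + 40 = 170 ms
Lookups 2..3 (TLD NS cached -> skip root; new domain -> still ask TLD and auth): local + TLD + auth = 10 + 60 + 40 = 110 ms each
Remaining 2 lookups: 2 * 110 = 220 ms
Total = 170 + 220 = 390 ms

390


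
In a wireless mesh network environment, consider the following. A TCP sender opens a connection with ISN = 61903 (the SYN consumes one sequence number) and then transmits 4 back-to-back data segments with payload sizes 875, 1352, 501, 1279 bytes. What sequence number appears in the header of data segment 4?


The SYN occupies sequence number ISN = 61903, so the first data byte is ISN + 1 = 61904.
SEQ of data segment i = (ISN + 1) + sum of payload sizes of segments 1..i-1.
Segment 1: SEQ = 61904, payload = 875 bytes
Segment 2: SEQ = 62779, payload = 1352 bytes
Segment 3: SEQ = 64131, payload = 501 bytes
Segment 4: SEQ = 64632, payload = 1279 bytes
SEQ of segment 4 = 61904 + 875 + 1352 + 501 = 64632

64632


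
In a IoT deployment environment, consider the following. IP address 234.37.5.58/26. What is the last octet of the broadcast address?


Given: IP = 234.37.5.58, prefix = /26
Host bits = 32 - 26 = 6
Network last octet = 58 AND mask = 0
Host part size = 2^6 - 1 = 63
Broadcast last octet = 0 OR 63 = 63

63


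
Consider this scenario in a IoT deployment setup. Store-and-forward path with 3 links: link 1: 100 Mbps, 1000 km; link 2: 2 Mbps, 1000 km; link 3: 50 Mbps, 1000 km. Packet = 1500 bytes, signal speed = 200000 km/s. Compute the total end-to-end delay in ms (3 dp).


Packet = 1500 bytes = 12000 bits. Store-and-forward: sum (t_trans + t_prop) per link.
Link 1: t_trans = 12000/(100*10^6) s = 0.1200 ms; t_prop = 1000/200000 s = 5.0000 ms; subtotal = 5.1200 ms
Link 2: t_trans = 12000/(2*10^6) s = 6.0000 ms; t_prop = 1000/200000 s = 5.0000 ms; subtotal = 11.0000 ms
Link 3: t_trans = 12000/(50*10^6) s = 0.2400 ms; t_prop = 1000/200000 s = 5.0000 ms; subtotal = 5.2400 ms
End-to-end = 5.1200 + 11.0000 + 5.2400 = 21.3600 ms -> 21.360 ms (3 dp)

21.360


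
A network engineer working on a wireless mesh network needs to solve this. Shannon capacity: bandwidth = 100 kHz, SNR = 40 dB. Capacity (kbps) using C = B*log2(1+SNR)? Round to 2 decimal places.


Given: B = 100 kHz, SNR = 40 dB
SNR linear = 10^(40/10) = 10000
1 + SNR = 10001
log2(10001) = 13.2878566418
C = 100 * 1000 * 13.2878566418 = 1328785.6642 bps
C = 1328.785664 kbps -> 1328.79 kbps (2 dp)

1328.79


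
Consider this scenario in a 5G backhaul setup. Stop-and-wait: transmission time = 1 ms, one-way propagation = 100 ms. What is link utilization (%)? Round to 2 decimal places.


Given: Ttrans = 1 ms, Tprop = 100 ms
RTT = 2 * Tprop = 2 * 100 = 200 ms
U = Ttrans / (Ttrans + RTT)
U = 1 / (1 + 200)
U = 1 / 201 = 0.004975
U% = 0.50%

0.50


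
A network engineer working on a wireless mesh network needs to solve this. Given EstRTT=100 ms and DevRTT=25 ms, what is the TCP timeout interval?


Given: EstRTT = 100 ms, DevRTT = 25 ms
Timeout = EstRTT + 4 * DevRTT
4 * DevRTT = 4 * 25 = 100
Timeout = 100 + 100 = 200 ms

200


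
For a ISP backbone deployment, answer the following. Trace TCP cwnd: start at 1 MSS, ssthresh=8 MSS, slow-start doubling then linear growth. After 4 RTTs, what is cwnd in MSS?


RTT 0: cwnd = 1 MSS (initial)
RTT 1: cwnd = 2 MSS (slow start, doubled)
RTT 2: cwnd = 4 MSS (slow start, doubled)
RTT 3: cwnd = 8 MSS (slow start, doubled)
RTT 4: cwnd = 9 MSS (congestion avoidance, +1)

9


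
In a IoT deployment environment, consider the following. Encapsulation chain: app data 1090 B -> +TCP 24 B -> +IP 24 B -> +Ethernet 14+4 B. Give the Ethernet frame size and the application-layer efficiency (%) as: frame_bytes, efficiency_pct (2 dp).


TCP segment = 1090 + 24 = 1114 B
IP packet = 1114 + 24 = 1138 B
Ethernet frame = 1138 + 14 + 4 = 1156 B
Efficiency = app / frame = 1090 / 1156 = 0.942907 = 94.2907% -> 94.29% (2 dp)

1156, 94.29


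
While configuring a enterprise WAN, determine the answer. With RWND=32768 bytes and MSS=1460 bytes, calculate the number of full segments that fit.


Given: RWND = 32768 bytes, MSS = 1460 bytes
Full segments = floor(RWND / MSS)
Full segments = floor(32768 / 1460)
Full segments = floor(22.4438) = 22

22


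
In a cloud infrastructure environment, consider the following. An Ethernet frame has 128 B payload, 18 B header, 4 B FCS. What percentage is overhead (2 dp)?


Given: payload = 128 B, header = 18 B, trailer = 4 B
Overhead bytes = header + trailer = 18 + 4 = 22
Total frame = payload + overhead = 128 + 22 = 150
Overhead % = 22 / 150 * 100 = 14.6667% -> 14.67% (2 dp)

14.67


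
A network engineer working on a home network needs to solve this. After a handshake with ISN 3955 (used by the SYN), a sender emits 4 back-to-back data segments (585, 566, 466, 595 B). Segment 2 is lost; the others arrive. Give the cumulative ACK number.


SYN uses sequence number 3955; first data byte = ISN + 1 = 3956.
Segment 1: SEQ = 3956, len = 585 B, covers [3956, 4540]
Segment 2: SEQ = 4541, len = 566 B, covers [4541, 5106] [LOST]
Segment 3: SEQ = 5107, len = 466 B, covers [5107, 5572]
Segment 4: SEQ = 5573, len = 595 B, covers [5573, 6167]
In-order data received: bytes [3956, 4540] (segments 1..1).
Segment 2 missing -> gap begins at byte 4541; later segments buffered out of order.
Cumulative ACK = next expected in-order byte = 3956 + 585 = 4541

4541


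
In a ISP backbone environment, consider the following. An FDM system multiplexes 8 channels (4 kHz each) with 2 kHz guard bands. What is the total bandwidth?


Given: 8 channels, 4 kHz each, guard = 2 kHz
Channel bandwidth = 8 * 4 = 32 kHz
Guard bands = 7 gaps * 2 kHz = 14 kHz
Total = 32 + 14 = 46 kHz

46


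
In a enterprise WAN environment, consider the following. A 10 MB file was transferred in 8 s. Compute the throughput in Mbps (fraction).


Given: file = 10 MB, time = 8 s
File in Mb = 10 * 8 = 80 Mb
Throughput = 80 / 8 Mbps
Throughput = 10 Mbps

10


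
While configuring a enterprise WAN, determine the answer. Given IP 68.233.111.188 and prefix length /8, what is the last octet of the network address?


Given: IP = 68.233.111.188, prefix = /8
Subnet mask = 255.0.0.0
Last octet of IP: 188
Last octet of mask: 0
Network last octet = 188 AND 0 = 0

0


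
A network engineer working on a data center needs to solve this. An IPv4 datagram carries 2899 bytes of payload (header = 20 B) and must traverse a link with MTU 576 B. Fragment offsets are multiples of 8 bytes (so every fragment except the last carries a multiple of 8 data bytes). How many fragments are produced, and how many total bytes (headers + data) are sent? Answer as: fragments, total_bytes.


Max data per non-final fragment = floor((MTU - header)/8)*8 = floor((576 - 20)/8)*8 = floor(556/8)*8 = 552 B
Final fragment needs no 8-byte alignment: it can carry up to MTU - header = 556 B
Non-final fragments needed = ceil((payload - 556) / 552) = ceil(2343/552) = ceil(4.2446) = 5
Number of fragments = 5 + 1 = 6
Fragment sizes (data): 5 * 552 B + 139 B (last, 139 <= 556 OK)
Total bytes sent = payload + n_frags * header = 2899 + 6*20 = 2899 + 120 = 3019 B

6, 3019


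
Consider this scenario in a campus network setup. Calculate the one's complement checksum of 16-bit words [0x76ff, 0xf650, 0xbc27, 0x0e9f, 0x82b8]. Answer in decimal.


Given words: [0x76ff, 0xf650, 0xbc27, 0x0e9f, 0x82b8]
Step 1: Sum all words
Raw sum = 30463 + 63056 + 48167 + 3743 + 33464 = 178893
Step 2: Fold carry: (47821 + 2) = 47823
One's complement = ~47823 & 0xFFFF = 17712

17712


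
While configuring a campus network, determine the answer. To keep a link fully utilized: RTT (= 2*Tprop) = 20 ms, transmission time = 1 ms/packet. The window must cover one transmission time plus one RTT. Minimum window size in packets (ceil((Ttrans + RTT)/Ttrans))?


Given: Ttrans = 1 ms, RTT = 20 ms (= 2 * Tprop, Tprop = 10 ms)
Time until first ACK returns = Ttrans + RTT = 1 + 20 = 21 ms
Need W * Ttrans >= Ttrans + RTT  ->  W >= (Ttrans + RTT) / Ttrans
(Ttrans + RTT) / Ttrans = 21 / 1 = 21
W_min = ceil(21) = 21

21


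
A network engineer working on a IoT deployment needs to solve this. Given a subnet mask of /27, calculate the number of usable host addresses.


Given: subnet mask /27
Host bits = 32 - 27 = 5
Total addresses = 2^5 = 32
Usable hosts = 32 - 2 (network + broadcast) = 30

30


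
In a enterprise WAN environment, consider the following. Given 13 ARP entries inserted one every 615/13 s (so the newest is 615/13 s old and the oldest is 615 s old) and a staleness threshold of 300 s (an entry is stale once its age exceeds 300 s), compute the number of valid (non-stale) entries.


Ages are k * 615/13 s for k = 1..13 (spacing = 47.3077 s).
Entry k is valid iff k * 615/13 <= 300 iff k <= 13 * 300 / 615 = 6.3415
n_valid = floor(6.3415) = 6
(n_stale = 13 - 6 = 7)

6


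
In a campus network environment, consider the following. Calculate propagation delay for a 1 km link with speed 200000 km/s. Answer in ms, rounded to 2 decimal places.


Given: distance = 1 km, speed = 200000 km/s
Delay = distance / speed = 1 / 200000 seconds
Delay in ms = 1 * 1000 / 200000
Delay = 0.0050 ms
Rounded to 2 dp = 0.01 ms

0.01


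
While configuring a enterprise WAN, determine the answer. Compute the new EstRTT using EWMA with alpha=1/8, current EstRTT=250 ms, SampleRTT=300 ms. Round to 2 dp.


Given: EstRTT = 250 ms, SampleRTT = 300 ms, alpha = 1/8
New EstRTT = (1 - alpha) * EstRTT + alpha * SampleRTT
(7/8) * 250 = 218.75
(1/8) * 300 = 37.5
New EstRTT = 218.75 + 37.5 = 256.25 ms -> 256.25 ms (2 dp)

256.25


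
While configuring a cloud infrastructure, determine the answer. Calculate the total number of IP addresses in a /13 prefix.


Given: CIDR prefix /13
Host bits = 32 - 13 = 19
Total addresses = 2^19 = 524288

524288


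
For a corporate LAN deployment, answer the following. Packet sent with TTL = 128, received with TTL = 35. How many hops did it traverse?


Given: initial TTL = 128, received TTL = 35
Hops = initial TTL - received TTL
Hops = 128 - 35 = 93

93


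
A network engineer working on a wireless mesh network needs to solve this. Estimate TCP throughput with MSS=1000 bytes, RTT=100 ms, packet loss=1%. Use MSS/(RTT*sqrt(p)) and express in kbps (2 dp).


Given: MSS = 1000 bytes, RTT = 100 ms, loss = 1%
RTT in seconds = 100 / 1000 = 0.1
Loss rate = 1% = 0.01
sqrt(loss) = sqrt(0.01) = 0.1
Throughput (bytes/s) = 1000 / (0.1 * 0.1) = 100000.0000
Throughput (kbps) = 100000.0000 * 8 / 1000 = 800.000000 -> 800.00 kbps (2 dp)

800.00


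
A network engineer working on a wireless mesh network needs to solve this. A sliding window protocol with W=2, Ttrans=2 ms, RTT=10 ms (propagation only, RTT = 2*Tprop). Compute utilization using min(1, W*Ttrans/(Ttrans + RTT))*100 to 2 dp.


Given: W = 2, Ttrans = 2 ms, RTT = 10 ms (= 2 * Tprop, Tprop = 5 ms)
Cycle time = Ttrans + RTT = 2 + 10 = 12 ms (first packet sent until its ACK returns)
W * Ttrans = 2 * 2 = 4 ms of sending per cycle
W * Ttrans / (Ttrans + RTT) = 4 / 12 = 0.333333
U = min(1, 0.333333) = 0.333333
U% = 33.33%

33.33


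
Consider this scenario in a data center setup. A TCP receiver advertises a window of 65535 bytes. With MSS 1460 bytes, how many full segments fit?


Given: RWND = 65535 bytes, MSS = 1460 bytes
Full segments = floor(RWND / MSS)
Full segments = floor(65535 / 1460)
Full segments = floor(44.887) = 44

44


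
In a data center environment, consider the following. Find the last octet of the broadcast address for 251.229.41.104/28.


Given: IP = 251.229.41.104, prefix = /28
Host bits = 32 - 28 = 4
Network last octet = 104 AND mask = 96
Host part size = 2^4 - 1 = 15
Broadcast last octet = 96 OR 15 = 111

111


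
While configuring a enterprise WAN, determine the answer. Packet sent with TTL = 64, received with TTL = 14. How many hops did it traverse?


Given: initial TTL = 64, received TTL = 14
Hops = initial TTL - received TTL
Hops = 64 - 14 = 50

50


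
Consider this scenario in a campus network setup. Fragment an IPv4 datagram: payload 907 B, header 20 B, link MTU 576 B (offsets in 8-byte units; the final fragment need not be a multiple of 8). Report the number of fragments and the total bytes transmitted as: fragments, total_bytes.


Max data per non-final fragment = floor((MTU - header)/8)*8 = floor((576 - 20)/8)*8 = floor(556/8)*8 = 552 B
Final fragment needs no 8-byte alignment: it can carry up to MTU - header = 556 B
Non-final fragments needed = ceil((payload - 556) / 552) = ceil(351/552) = ceil(0.6359) = 1
Number of fragments = 1 + 1 = 2
Fragment sizes (data): 1 * 552 B + 355 B (last, 355 <= 556 OK)
Total bytes sent = payload + n_frags * header = 907 + 2*20 = 907 + 40 = 947 B

2, 947


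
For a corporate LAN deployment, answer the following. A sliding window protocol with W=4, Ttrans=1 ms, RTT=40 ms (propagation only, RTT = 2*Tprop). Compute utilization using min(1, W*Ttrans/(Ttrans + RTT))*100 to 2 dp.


Given: W = 4, Ttrans = 1 ms, RTT = 40 ms (= 2 * Tprop, Tprop = 20 ms)
Cycle time = Ttrans + RTT = 1 + 40 = 41 ms (first packet sent until its ACK returns)
W * Ttrans = 4 * 1 = 4 ms of sending per cycle
W * Ttrans / (Ttrans + RTT) = 4 / 41 = 0.097561
U = min(1, 0.097561) = 0.097561
U% = 9.76%

9.76


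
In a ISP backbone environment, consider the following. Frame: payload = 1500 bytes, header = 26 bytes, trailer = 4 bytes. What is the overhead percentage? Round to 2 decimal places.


Given: payload = 1500 B, header = 26 B, trailer = 4 B
Overhead bytes = header + trailer = 26 + 4 = 30
Total frame = payload + overhead = 1500 + 30 = 1530
Overhead % = 30 / 1530 * 100 = 1.9608% -> 1.96% (2 dp)

1.96


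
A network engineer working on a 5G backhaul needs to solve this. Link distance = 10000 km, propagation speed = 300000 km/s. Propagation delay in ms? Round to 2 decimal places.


Given: distance = 10000 km, speed = 300000 km/s
Delay = distance / speed = 10000 / 300000 seconds
Delay in ms = 10000 * 1000 / 300000
Delay = 33.3333 ms
Rounded to 2 dp = 33.33 ms

33.33


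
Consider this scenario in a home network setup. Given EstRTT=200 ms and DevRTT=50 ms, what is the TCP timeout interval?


Given: EstRTT = 200 ms, DevRTT = 50 ms
Timeout = EstRTT + 4 * DevRTT
4 * DevRTT = 4 * 50 = 200
Timeout = 200 + 200 = 400 ms

400


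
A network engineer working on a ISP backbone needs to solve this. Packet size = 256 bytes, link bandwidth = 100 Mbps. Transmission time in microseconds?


Given: packet = 256 bytes, bandwidth = 100 Mbps
Packet in bits = 256 * 8 = 2048 bits
Bandwidth = 100 * 10^6 = 100000000 bps
Time = 2048 / 100000000 seconds
Time in us = 2048 * 10^6 / 100000000 = 20.48

20.48


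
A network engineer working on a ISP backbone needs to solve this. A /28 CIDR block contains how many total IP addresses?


Given: CIDR prefix /28
Host bits = 32 - 28 = 4
Total addresses = 2^4 = 16

16


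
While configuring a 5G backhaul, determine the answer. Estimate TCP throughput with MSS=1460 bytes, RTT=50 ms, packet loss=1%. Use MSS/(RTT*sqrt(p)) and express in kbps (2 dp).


Given: MSS = 1460 bytes, RTT = 50 ms, loss = 1%
RTT in seconds = 50 / 1000 = 0.05
Loss rate = 1% = 0.01
sqrt(loss) = sqrt(0.01) = 0.1
Throughput (bytes/s) = 1460 / (0.05 * 0.1) = 292000.0000
Throughput (kbps) = 292000.0000 * 8 / 1000 = 2336.000000 -> 2336.00 kbps (2 dp)

2336.00


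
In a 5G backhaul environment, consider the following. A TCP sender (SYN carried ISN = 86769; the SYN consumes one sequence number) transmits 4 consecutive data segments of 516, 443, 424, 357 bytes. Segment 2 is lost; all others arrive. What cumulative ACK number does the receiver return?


SYN uses sequence number 86769; first data byte = ISN + 1 = 86770.
Segment 1: SEQ = 86770, len = 516 B, covers [86770, 87285]
Segment 2: SEQ = 87286, len = 443 B, covers [87286, 87728] [LOST]
Segment 3: SEQ = 87729, len = 424 B, covers [87729, 88152]
Segment 4: SEQ = 88153, len = 357 B, covers [88153, 88509]
In-order data received: bytes [86770, 87285] (segments 1..1).
Segment 2 missing -> gap begins at byte 87286; later segments buffered out of order.
Cumulative ACK = next expected in-order byte = 86770 + 516 = 87286

87286
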